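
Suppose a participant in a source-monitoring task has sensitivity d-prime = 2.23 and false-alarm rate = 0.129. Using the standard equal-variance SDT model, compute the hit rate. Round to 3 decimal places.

z(false-alarm rate) = z(0.129) = -1.1311
z(H) = z(FA) + d' = -1.1311 + 2.23 = 1.0989
hit rate = Φ(1.0989) = 0.8641

hit rate = 0.864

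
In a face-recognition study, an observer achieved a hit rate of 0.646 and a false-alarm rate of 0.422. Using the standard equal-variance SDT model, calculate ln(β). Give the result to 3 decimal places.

ln β = -0.051

Φ⁻¹(H) = 0.3745
Φ⁻¹(FA) = -0.1968
ln β = −½·[z(H)² − z(FA)²] = −0.5 × (0.1403 − 0.0387) = -0.0508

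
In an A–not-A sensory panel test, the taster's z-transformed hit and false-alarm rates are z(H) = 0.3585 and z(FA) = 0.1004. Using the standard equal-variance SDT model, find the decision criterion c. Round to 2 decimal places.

c = -0.23

c = −½·[z(H) + z(FA)] = −½·(0.3585 + 0.1004) = -0.22945
c < 0: the taster has a liberal response bias.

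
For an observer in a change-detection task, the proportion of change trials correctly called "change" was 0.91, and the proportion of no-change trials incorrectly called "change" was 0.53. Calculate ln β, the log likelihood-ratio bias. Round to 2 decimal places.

z(H) = 1.341
z(FA) = 0.075
ln β = −½·[z(H)² − z(FA)²] = −0.5 × (1.798 − 0.006) = -0.896

ln β = -0.90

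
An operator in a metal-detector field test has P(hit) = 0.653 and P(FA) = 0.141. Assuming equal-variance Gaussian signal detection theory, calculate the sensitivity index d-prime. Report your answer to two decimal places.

Φ⁻¹(H) = Φ⁻¹(0.653) = 0.3934
Φ⁻¹(FA) = Φ⁻¹(0.141) = -1.0758
d' = z(H) − z(FA) = 0.3934 − (-1.0758) = 1.4692

d-prime = 1.47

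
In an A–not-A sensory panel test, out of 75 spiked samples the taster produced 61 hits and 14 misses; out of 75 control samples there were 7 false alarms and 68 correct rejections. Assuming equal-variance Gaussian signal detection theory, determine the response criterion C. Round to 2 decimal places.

C = 0.22

H = 61/75 = 0.8133
FA = 7/75 = 0.0933
z(H) = z(0.8133) = 0.890
z(FA) = z(0.0933) = -1.321
c = −½·[z(H) + z(FA)] = −0.5 × (0.890 + (-1.321)) = 0.2155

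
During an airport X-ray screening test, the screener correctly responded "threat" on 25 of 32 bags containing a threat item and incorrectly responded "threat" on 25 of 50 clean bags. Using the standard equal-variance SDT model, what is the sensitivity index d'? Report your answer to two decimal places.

d' = 0.78

H = 25/32 = 0.7812
FA = 25/50 = 0.5000
Φ⁻¹(H) = 0.7763
Φ⁻¹(FA) = 0.0000
d' = z(H) − z(FA) = 0.7763 − 0.0000 = 0.7763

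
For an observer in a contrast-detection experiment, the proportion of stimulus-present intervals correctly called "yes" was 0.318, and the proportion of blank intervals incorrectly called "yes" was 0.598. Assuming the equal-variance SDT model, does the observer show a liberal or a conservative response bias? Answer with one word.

z(H) = -0.473, z(FA) = 0.248
c = −½·(z(H) + z(FA)) = 0.1125
c > 0 → conservative criterion (biased toward responding “no”).

conservative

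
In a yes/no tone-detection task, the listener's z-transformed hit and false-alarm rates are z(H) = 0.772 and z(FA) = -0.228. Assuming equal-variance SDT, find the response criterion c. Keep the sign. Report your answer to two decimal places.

c = −½·[z(H) + z(FA)] = −½·(0.772 + (-0.228)) = -0.272
c < 0: the listener has a liberal response bias.

c = -0.27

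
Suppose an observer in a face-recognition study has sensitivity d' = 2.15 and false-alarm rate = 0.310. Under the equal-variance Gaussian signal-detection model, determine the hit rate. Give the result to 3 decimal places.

z(false-alarm rate) = z(0.310) = -0.4959
z(H) = z(FA) + d' = -0.4959 + 2.15 = 1.6541
hit rate = Φ(1.6541) = 0.9509

hit rate = 0.951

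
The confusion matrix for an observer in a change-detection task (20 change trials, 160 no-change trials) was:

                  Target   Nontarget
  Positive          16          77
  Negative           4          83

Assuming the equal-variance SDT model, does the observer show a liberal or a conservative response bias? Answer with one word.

liberal

z(H) = 0.842, z(FA) = -0.047
c = −½·(z(H) + z(FA)) = -0.3975
c < 0 → liberal criterion (biased toward responding “yes”).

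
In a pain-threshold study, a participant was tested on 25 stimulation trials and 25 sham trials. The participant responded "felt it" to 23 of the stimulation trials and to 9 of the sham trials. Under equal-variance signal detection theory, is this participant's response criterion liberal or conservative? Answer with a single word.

liberal

z(H) = 1.405, z(FA) = -0.358
c = −½·(z(H) + z(FA)) = -0.5235
c < 0 → liberal criterion (biased toward responding “yes”).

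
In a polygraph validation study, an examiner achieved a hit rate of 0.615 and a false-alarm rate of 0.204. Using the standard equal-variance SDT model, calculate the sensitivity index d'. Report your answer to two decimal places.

d' = 1.12

z(H) = z(0.615) = 0.292
z(FA) = z(0.204) = -0.827
d' = z(H) − z(FA) = 0.292 − (-0.827) = 1.119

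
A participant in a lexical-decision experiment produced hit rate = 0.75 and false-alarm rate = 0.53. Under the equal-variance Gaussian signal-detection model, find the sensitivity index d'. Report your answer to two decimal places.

d' = 0.60

Φ⁻¹(H) = Φ⁻¹(0.75) = 0.6745
Φ⁻¹(FA) = Φ⁻¹(0.53) = 0.0753
d' = z(H) − z(FA) = 0.6745 − 0.0753 = 0.5992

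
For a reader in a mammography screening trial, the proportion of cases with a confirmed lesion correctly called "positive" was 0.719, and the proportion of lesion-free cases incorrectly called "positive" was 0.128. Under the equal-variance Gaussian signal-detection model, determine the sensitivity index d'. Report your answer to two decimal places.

d' = 1.72

Φ⁻¹(0.719) = 0.5799, Φ⁻¹(0.128) = -1.1359
d' = z(H) − z(FA) = 0.5799 − (-1.1359) = 1.7158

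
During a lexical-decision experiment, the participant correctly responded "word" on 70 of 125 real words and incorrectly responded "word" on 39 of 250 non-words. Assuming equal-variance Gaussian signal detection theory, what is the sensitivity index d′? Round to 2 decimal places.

H = 70/125 = 0.5600
FA = 39/250 = 0.1560
z(H) = 0.151
z(FA) = -1.011
d' = z(H) − z(FA) = 0.151 − (-1.011) = 1.162

d′ = 1.16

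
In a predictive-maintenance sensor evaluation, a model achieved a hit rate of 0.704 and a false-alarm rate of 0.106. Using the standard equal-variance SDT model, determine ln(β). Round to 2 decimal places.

ln β = 0.64

z(H) = z(0.704) = 0.536
z(FA) = z(0.106) = -1.248
ln β = −½·[z(H)² − z(FA)²] = −0.5 × (0.287 − 1.558) = 0.6355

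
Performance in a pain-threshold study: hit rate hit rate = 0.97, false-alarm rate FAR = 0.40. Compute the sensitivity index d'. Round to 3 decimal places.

Φ⁻¹(0.97) = 1.8808, Φ⁻¹(0.40) = -0.2533
d' = z(H) − z(FA) = 1.8808 − (-0.2533) = 2.1341

d' = 2.134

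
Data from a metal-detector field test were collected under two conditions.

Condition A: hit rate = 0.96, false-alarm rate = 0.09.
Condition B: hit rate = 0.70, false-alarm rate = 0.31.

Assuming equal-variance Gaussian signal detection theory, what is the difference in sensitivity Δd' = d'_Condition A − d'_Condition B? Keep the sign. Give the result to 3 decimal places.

Δd' = 2.071

Condition A: z(0.96) = 1.7507, z(0.09) = -1.3408, d' = 3.0915
Condition B: z(0.70) = 0.5244, z(0.31) = -0.4959, d' = 1.0203
Δd' = d'_Condition A − d'_Condition B = 3.0915 − 1.0203 = 2.0712
Condition A has the higher sensitivity.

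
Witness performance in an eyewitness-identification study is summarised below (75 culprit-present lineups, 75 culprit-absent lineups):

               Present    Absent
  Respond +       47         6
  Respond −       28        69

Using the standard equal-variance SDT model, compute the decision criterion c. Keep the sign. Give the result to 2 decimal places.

H = 47/75 = 0.6267
FA = 6/75 = 0.0800
z(H) = 0.323
z(FA) = -1.405
c = −½·[z(H) + z(FA)] = −0.5 × (0.323 + (-1.405)) = 0.541
c > 0: the witness has a conservative response bias.

c = 0.54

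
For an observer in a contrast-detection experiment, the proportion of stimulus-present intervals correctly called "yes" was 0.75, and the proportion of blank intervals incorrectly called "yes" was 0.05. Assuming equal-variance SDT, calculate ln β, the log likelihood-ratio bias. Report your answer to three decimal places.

z(H) = z(0.75) = 0.6745
z(FA) = z(0.05) = -1.6449
ln β = −½·[z(H)² − z(FA)²] = −0.5 × (0.4550 − 2.7057) = 1.12535

ln β = 1.125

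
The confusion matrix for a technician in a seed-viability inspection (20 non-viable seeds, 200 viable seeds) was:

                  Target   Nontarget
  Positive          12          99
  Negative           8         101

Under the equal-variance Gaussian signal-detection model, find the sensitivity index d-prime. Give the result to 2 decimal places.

d-prime = 0.27

H = 12/20 = 0.6000
FA = 99/200 = 0.4950
Φ⁻¹(0.6000) = 0.253, Φ⁻¹(0.4950) = -0.013
d' = z(H) − z(FA) = 0.253 − (-0.013) = 0.266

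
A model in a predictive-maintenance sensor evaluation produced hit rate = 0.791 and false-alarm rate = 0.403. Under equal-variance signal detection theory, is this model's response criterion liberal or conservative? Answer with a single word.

liberal

z(H) = 0.810, z(FA) = -0.246
c = −½·(z(H) + z(FA)) = -0.282
c < 0 → liberal criterion (biased toward responding “yes”).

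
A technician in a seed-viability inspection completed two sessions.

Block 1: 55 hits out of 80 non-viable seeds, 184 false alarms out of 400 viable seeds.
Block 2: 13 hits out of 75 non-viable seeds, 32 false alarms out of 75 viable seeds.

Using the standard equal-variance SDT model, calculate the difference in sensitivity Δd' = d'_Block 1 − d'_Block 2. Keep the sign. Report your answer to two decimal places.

Δd' = 1.35

Block 1: z(0.6875) = 0.489, z(0.4600) = -0.100, d' = 0.589
Block 2: z(0.1733) = -0.941, z(0.4267) = -0.185, d' = -0.756
Δd' = d'_Block 1 − d'_Block 2 = 0.589 − (-0.756) = 1.345
Block 1 has the higher sensitivity.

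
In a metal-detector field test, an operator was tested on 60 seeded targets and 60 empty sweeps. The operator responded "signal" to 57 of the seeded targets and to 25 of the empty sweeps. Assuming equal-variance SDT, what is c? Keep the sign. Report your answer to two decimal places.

c = -0.72

H = 57/60 = 0.9500
FA = 25/60 = 0.4167
z(H) = 1.6449
z(FA) = -0.2103
c = −½·[z(H) + z(FA)] = −0.5 × (1.6449 + (-0.2103)) = -0.7173
c < 0: the operator has a liberal response bias.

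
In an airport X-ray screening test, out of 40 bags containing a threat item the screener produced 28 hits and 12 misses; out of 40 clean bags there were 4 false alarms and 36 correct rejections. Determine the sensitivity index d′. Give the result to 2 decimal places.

H = 28/40 = 0.7000
FA = 4/40 = 0.1000
z(H) = z(0.7000) = 0.524
z(FA) = z(0.1000) = -1.282
d' = z(H) − z(FA) = 0.524 − (-1.282) = 1.806

d′ = 1.81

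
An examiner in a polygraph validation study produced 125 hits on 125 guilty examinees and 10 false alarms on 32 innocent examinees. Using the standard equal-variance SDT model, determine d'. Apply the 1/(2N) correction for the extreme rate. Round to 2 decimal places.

d' = 3.14

The hit rate is 125/125 = 1, so apply the 1/(2N) correction: H → 1 − 1/(2·125) = 0.99600.
z(H) = z(0.99600) = 2.652
z(FA) = z(0.31250) = -0.489
d' = 2.652 − (-0.489) = 3.141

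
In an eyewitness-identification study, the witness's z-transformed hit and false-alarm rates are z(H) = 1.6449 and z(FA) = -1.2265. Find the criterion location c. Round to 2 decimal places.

c = -0.21

c = −½·[z(H) + z(FA)] = −½·(1.6449 + (-1.2265)) = -0.2092
c < 0: the witness has a liberal response bias.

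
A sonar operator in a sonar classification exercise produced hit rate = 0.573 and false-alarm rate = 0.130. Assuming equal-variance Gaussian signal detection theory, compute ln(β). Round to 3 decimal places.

ln β = 0.617

z(H) = z(0.573) = 0.1840
z(FA) = z(0.130) = -1.1264
ln β = −½·[z(H)² − z(FA)²] = −0.5 × (0.0339 − 1.2688) = 0.61745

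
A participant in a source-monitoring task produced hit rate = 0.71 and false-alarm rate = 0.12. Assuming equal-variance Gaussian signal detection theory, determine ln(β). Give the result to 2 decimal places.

ln β = 0.54

Φ⁻¹(0.71) = 0.553, Φ⁻¹(0.12) = -1.175
ln β = −½·[z(H)² − z(FA)²] = −0.5 × (0.306 − 1.381) = 0.5375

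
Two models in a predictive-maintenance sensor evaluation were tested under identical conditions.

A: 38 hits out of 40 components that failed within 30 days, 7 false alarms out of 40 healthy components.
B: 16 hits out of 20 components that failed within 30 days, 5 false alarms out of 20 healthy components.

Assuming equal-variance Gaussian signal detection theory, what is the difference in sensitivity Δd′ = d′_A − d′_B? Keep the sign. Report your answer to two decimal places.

Δd′ = 1.06

A: z(0.9500) = 1.645, z(0.1750) = -0.935, d' = 2.580
B: z(0.8000) = 0.842, z(0.2500) = -0.674, d' = 1.516
Δd' = d'_A − d'_B = 2.580 − 1.516 = 1.064
A has the higher sensitivity.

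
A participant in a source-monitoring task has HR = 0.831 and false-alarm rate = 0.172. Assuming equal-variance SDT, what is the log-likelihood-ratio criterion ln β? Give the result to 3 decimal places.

ln β = -0.011

z(H) = 0.9581
z(FA) = -0.9463
ln β = −½·[z(H)² − z(FA)²] = −0.5 × (0.9180 − 0.8955) = -0.01125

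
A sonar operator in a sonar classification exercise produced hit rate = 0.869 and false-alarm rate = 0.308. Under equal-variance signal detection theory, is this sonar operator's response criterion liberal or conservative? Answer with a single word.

liberal

z(H) = 1.122, z(FA) = -0.502
c = −½·(z(H) + z(FA)) = -0.310
c < 0 → liberal criterion (biased toward responding “yes”).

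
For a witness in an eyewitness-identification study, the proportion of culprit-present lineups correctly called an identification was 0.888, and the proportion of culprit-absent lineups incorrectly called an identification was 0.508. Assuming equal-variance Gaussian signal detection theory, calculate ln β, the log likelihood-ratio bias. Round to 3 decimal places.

ln β = -0.739

z(0.888) = 1.2160, z(0.508) = 0.0201
ln β = −½·[z(H)² − z(FA)²] = −0.5 × (1.4787 − 0.0004) = -0.73915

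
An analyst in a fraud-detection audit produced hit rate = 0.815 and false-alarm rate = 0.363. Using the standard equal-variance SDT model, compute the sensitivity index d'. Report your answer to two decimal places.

d' = 1.25

z(H) = z(0.815) = 0.8965
z(FA) = z(0.363) = -0.3505
d' = z(H) − z(FA) = 0.8965 − (-0.3505) = 1.2470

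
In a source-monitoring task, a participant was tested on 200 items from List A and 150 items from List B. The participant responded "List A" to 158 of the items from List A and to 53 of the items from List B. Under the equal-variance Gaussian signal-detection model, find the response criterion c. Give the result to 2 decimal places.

H = 158/200 = 0.7900
FA = 53/150 = 0.3533
z(0.7900) = 0.8064, z(0.3533) = -0.3764
c = −½·[z(H) + z(FA)] = −0.5 × (0.8064 + (-0.3764)) = -0.2150
c < 0: the participant has a liberal response bias.

c = -0.22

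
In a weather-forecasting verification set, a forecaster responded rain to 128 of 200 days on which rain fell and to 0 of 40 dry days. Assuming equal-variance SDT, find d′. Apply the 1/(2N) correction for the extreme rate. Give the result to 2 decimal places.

The false-alarm rate is 0/40 = 0, so apply the 1/(2N) correction: FA → 1/(2·40) = 0.01250.
z(H) = z(0.64000) = 0.358
z(FA) = z(0.01250) = -2.241
d' = 0.358 − (-2.241) = 2.599

d′ = 2.60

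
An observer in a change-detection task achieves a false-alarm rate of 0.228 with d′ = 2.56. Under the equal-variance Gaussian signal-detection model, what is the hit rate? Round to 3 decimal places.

hit rate = 0.965

z(false-alarm rate) = z(0.228) = -0.7454
z(H) = z(FA) + d' = -0.7454 + 2.56 = 1.8146
hit rate = Φ(1.8146) = 0.9652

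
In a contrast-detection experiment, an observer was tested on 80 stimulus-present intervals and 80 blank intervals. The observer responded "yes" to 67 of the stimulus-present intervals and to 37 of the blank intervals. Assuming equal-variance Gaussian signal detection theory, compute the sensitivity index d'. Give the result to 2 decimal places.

H = 67/80 = 0.8375
FA = 37/80 = 0.4625
Φ⁻¹(0.8375) = 0.9842, Φ⁻¹(0.4625) = -0.0941
d' = z(H) − z(FA) = 0.9842 − (-0.0941) = 1.0783

d' = 1.08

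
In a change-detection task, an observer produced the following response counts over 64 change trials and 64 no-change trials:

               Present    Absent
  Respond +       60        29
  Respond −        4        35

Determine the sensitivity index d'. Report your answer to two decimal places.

H = 60/64 = 0.9375
FA = 29/64 = 0.4531
Φ⁻¹(H) = Φ⁻¹(0.9375) = 1.5341
Φ⁻¹(FA) = Φ⁻¹(0.4531) = -0.1178
d' = z(H) − z(FA) = 1.5341 − (-0.1178) = 1.6519

d' = 1.65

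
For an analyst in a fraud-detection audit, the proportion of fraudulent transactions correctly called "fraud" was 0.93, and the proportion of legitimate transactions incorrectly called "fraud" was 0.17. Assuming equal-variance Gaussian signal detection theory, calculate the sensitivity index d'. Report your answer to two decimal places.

Φ⁻¹(H) = 1.476
Φ⁻¹(FA) = -0.954
d' = z(H) − z(FA) = 1.476 − (-0.954) = 2.430

d' = 2.43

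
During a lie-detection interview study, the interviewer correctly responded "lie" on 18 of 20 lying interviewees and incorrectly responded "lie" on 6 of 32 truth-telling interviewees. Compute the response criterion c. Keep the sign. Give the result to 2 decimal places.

H = 18/20 = 0.9000
FA = 6/32 = 0.1875
z(H) = 1.282
z(FA) = -0.887
c = −½·[z(H) + z(FA)] = −0.5 × (1.282 + (-0.887)) = -0.1975
c < 0: the interviewer has a liberal response bias.

c = -0.20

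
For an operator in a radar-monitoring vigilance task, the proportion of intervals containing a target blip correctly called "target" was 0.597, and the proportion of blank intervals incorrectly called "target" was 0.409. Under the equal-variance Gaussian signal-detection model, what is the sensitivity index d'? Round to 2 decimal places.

z(H) = 0.246
z(FA) = -0.230
d' = z(H) − z(FA) = 0.246 − (-0.230) = 0.476

d' = 0.48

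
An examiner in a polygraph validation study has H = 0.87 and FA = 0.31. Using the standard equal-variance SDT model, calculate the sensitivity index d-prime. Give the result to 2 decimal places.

d-prime = 1.62

Φ⁻¹(H) = Φ⁻¹(0.87) = 1.1264
Φ⁻¹(FA) = Φ⁻¹(0.31) = -0.4959
d' = z(H) − z(FA) = 1.1264 − (-0.4959) = 1.6223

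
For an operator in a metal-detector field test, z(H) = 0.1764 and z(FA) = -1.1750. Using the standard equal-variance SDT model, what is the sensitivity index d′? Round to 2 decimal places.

d' = z(H) − z(FA) = 0.1764 − (-1.1750) = 1.3514

d′ = 1.35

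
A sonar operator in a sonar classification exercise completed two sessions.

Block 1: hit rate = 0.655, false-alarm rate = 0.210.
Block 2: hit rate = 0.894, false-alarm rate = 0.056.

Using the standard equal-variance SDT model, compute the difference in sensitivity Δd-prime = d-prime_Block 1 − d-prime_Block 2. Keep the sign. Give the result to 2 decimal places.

Block 1: z(0.655) = 0.399, z(0.210) = -0.806, d' = 1.205
Block 2: z(0.894) = 1.248, z(0.056) = -1.589, d' = 2.837
Δd' = d'_Block 1 − d'_Block 2 = 1.205 − 2.837 = -1.632
Block 2 has the higher sensitivity.

Δd-prime = -1.63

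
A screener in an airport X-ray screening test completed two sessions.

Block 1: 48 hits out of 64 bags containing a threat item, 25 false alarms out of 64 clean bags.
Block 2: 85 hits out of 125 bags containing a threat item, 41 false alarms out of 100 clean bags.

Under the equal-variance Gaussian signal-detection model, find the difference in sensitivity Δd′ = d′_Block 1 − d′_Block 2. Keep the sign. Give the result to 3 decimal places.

Block 1: z(0.7500) = 0.6745, z(0.3906) = -0.2778, d' = 0.9523
Block 2: z(0.6800) = 0.4677, z(0.4100) = -0.2275, d' = 0.6952
Δd' = d'_Block 1 − d'_Block 2 = 0.9523 − 0.6952 = 0.2571
Block 1 has the higher sensitivity.

Δd′ = 0.257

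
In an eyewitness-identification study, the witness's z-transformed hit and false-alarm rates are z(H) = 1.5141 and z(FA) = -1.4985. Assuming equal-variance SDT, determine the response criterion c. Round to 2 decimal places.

c = -0.01

c = −½·[z(H) + z(FA)] = −½·(1.5141 + (-1.4985)) = -0.0078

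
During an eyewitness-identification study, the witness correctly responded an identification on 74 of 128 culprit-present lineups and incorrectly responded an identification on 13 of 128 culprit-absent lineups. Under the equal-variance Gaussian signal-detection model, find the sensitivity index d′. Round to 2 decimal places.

d′ = 1.47

H = 74/128 = 0.5781
FA = 13/128 = 0.1016
Φ⁻¹(H) = Φ⁻¹(0.5781) = 0.1970
Φ⁻¹(FA) = Φ⁻¹(0.1016) = -1.2725
d' = z(H) − z(FA) = 0.1970 − (-1.2725) = 1.4695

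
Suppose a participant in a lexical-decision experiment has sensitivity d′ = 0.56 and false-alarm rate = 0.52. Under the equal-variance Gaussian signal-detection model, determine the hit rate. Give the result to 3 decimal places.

hit rate = 0.729

z(false-alarm rate) = z(0.52) = 0.0502
z(H) = z(FA) + d' = 0.0502 + 0.56 = 0.6102
hit rate = Φ(0.6102) = 0.7291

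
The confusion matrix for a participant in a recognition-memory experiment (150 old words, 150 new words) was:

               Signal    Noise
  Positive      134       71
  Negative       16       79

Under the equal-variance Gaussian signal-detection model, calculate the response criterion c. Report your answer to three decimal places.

H = 134/150 = 0.8933
FA = 71/150 = 0.4733
Φ⁻¹(H) = Φ⁻¹(0.8933) = 1.2443
Φ⁻¹(FA) = Φ⁻¹(0.4733) = -0.0670
c = −½·[z(H) + z(FA)] = −0.5 × (1.2443 + (-0.0670)) = -0.58865
c < 0: the participant has a liberal response bias.

c = -0.589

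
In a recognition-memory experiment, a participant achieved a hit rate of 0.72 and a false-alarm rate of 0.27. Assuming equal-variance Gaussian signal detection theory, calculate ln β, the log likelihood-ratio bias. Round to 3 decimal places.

ln β = 0.018

z(0.72) = 0.5828, z(0.27) = -0.6128
ln β = −½·[z(H)² − z(FA)²] = −0.5 × (0.3397 − 0.3755) = 0.0179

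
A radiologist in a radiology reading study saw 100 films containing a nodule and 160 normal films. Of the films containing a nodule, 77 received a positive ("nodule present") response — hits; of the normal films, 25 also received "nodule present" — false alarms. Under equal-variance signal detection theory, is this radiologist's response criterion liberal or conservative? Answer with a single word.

conservative

z(H) = 0.739, z(FA) = -1.010
c = −½·(z(H) + z(FA)) = 0.1355
c > 0 → conservative criterion (biased toward responding “no”).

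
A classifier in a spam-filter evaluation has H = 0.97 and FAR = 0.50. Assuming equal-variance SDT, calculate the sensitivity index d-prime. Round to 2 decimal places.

d-prime = 1.88

z(H) = 1.881
z(FA) = 0.000
d' = z(H) − z(FA) = 1.881 − 0.000 = 1.881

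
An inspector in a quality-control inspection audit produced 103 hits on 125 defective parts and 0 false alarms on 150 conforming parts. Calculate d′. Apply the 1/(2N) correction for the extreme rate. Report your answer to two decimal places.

d′ = 3.64

The false-alarm rate is 0/150 = 0, so apply the 1/(2N) correction: FA → 1/(2·150) = 0.00333.
z(H) = z(0.82400) = 0.931
z(FA) = z(0.00333) = -2.713
d' = 0.931 − (-2.713) = 3.644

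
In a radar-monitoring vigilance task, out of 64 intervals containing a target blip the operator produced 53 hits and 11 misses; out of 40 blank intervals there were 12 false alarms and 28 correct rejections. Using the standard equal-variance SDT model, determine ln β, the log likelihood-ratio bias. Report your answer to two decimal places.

H = 53/64 = 0.8281
FA = 12/40 = 0.3000
z(0.8281) = 0.947, z(0.3000) = -0.524
ln β = −½·[z(H)² − z(FA)²] = −0.5 × (0.897 − 0.275) = -0.311

ln β = -0.31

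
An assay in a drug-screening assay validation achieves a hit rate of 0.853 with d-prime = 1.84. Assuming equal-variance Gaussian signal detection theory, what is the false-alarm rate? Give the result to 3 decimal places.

false-alarm rate = 0.215

z(hit rate) = z(0.853) = 1.0494
z(FA) = z(H) − d' = 1.0494 − 1.84 = -0.7906
false-alarm rate = Φ(-0.7906) = 0.2146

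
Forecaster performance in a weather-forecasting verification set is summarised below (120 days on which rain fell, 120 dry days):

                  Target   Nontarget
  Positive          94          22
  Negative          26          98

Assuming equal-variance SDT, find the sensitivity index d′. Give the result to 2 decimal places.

d′ = 1.69

H = 94/120 = 0.7833
FA = 22/120 = 0.1833
z(H) = 0.7834
z(FA) = -0.9029
d' = z(H) − z(FA) = 0.7834 − (-0.9029) = 1.6863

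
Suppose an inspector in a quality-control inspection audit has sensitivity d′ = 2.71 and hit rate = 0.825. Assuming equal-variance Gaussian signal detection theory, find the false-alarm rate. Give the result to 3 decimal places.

false-alarm rate = 0.038

z(hit rate) = z(0.825) = 0.9346
z(FA) = z(H) − d' = 0.9346 − 2.71 = -1.7754
false-alarm rate = Φ(-1.7754) = 0.0379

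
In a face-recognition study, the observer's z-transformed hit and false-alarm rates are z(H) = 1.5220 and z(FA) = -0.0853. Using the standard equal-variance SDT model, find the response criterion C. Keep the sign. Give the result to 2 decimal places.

C = -0.72

c = −½·[z(H) + z(FA)] = −½·(1.5220 + (-0.0853)) = -0.71835
c < 0: the observer has a liberal response bias.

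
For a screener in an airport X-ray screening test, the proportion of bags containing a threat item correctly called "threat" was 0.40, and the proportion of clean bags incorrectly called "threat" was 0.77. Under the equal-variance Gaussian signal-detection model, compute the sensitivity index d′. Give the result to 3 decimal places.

z(H) = -0.2533
z(FA) = 0.7388
d' = z(H) − z(FA) = -0.2533 − 0.7388 = -0.9921

d′ = -0.992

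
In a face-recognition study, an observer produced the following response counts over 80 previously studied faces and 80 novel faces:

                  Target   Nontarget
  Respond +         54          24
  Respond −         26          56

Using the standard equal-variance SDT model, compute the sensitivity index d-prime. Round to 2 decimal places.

d-prime = 0.98

H = 54/80 = 0.6750
FA = 24/80 = 0.3000
Φ⁻¹(H) = Φ⁻¹(0.6750) = 0.454
Φ⁻¹(FA) = Φ⁻¹(0.3000) = -0.524
d' = z(H) − z(FA) = 0.454 − (-0.524) = 0.978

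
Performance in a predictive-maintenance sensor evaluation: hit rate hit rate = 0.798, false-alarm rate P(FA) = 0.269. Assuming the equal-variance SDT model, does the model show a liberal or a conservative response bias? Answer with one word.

z(H) = 0.834, z(FA) = -0.616
c = −½·(z(H) + z(FA)) = -0.109
c < 0 → liberal criterion (biased toward responding “yes”).

liberal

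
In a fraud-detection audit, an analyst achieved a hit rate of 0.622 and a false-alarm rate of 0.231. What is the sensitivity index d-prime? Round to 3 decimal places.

z(H) = z(0.622) = 0.3107
z(FA) = z(0.231) = -0.7356
d' = z(H) − z(FA) = 0.3107 − (-0.7356) = 1.0463

d-prime = 1.046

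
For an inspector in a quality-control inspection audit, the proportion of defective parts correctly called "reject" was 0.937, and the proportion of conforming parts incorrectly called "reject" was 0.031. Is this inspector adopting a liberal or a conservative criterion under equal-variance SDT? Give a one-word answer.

z(H) = 1.530, z(FA) = -1.866
c = −½·(z(H) + z(FA)) = 0.168
c > 0 → conservative criterion (biased toward responding “no”).

conservative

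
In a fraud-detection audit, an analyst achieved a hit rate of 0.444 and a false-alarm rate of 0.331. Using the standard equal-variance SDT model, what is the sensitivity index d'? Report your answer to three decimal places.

d' = 0.296

Φ⁻¹(0.444) = -0.1408, Φ⁻¹(0.331) = -0.4372
d' = z(H) − z(FA) = -0.1408 − (-0.4372) = 0.2964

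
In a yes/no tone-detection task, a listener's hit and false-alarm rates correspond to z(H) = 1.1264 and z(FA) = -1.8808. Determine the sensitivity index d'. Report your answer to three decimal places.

d' = z(H) − z(FA) = 1.1264 − (-1.8808) = 3.0072

d' = 3.007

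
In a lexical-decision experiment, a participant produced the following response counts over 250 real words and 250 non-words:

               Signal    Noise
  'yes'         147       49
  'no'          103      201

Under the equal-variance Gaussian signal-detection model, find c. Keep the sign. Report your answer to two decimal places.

H = 147/250 = 0.5880
FA = 49/250 = 0.1960
z(H) = 0.2224
z(FA) = -0.8560
c = −½·[z(H) + z(FA)] = −0.5 × (0.2224 + (-0.8560)) = 0.3168

c = 0.32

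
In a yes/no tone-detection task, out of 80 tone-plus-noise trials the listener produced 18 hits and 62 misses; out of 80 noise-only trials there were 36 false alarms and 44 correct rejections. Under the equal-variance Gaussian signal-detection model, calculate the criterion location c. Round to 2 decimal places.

c = 0.44

H = 18/80 = 0.2250
FA = 36/80 = 0.4500
z(H) = z(0.2250) = -0.755
z(FA) = z(0.4500) = -0.126
c = −½·[z(H) + z(FA)] = −0.5 × (-0.755 + (-0.126)) = 0.4405
c > 0: the listener has a conservative response bias.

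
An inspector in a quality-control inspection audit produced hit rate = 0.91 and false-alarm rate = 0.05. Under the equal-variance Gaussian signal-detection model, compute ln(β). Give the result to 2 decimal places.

Φ⁻¹(H) = 1.341
Φ⁻¹(FA) = -1.645
ln β = −½·[z(H)² − z(FA)²] = −0.5 × (1.798 − 2.706) = 0.454

ln β = 0.45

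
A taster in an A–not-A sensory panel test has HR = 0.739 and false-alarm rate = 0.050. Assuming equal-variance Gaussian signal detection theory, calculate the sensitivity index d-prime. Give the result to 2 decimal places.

Φ⁻¹(0.739) = 0.6403, Φ⁻¹(0.050) = -1.6449
d' = z(H) − z(FA) = 0.6403 − (-1.6449) = 2.2852

d-prime = 2.29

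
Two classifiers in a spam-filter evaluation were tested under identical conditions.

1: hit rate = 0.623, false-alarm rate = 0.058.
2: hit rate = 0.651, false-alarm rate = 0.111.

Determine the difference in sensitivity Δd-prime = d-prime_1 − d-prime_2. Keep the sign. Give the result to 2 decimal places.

Δd-prime = 0.28

1: z(0.623) = 0.313, z(0.058) = -1.572, d' = 1.885
2: z(0.651) = 0.388, z(0.111) = -1.221, d' = 1.609
Δd' = d'_1 − d'_2 = 1.885 − 1.609 = 0.276
1 has the higher sensitivity.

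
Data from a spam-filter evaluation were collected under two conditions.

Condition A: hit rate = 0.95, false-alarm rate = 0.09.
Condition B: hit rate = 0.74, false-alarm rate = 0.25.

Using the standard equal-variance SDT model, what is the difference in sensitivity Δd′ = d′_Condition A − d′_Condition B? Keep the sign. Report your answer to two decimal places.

Condition A: z(0.95) = 1.645, z(0.09) = -1.341, d' = 2.986
Condition B: z(0.74) = 0.643, z(0.25) = -0.674, d' = 1.317
Δd' = d'_Condition A − d'_Condition B = 2.986 − 1.317 = 1.669
Condition A has the higher sensitivity.

Δd′ = 1.67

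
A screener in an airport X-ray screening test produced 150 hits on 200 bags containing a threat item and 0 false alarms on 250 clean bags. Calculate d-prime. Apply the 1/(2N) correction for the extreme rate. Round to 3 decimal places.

The false-alarm rate is 0/250 = 0, so apply the 1/(2N) correction: FA → 1/(2·250) = 0.00200.
z(H) = z(0.75000) = 0.6745
z(FA) = z(0.00200) = -2.8782
d' = 0.6745 − (-2.8782) = 3.5527

d-prime = 3.553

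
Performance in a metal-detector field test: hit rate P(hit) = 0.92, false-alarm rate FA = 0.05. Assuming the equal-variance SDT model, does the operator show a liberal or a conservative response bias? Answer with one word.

conservative

z(H) = 1.405, z(FA) = -1.645
c = −½·(z(H) + z(FA)) = 0.120
c > 0 → conservative criterion (biased toward responding “no”).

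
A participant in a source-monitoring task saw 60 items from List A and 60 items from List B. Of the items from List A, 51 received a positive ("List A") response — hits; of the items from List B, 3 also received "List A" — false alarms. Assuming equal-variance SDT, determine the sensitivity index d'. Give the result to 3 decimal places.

d' = 2.681

H = 51/60 = 0.8500
FA = 3/60 = 0.0500
Φ⁻¹(0.8500) = 1.0364, Φ⁻¹(0.0500) = -1.6449
d' = z(H) − z(FA) = 1.0364 − (-1.6449) = 2.6813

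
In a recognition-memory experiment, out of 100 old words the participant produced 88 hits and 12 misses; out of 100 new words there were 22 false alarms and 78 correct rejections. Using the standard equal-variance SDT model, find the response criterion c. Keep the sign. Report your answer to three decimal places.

H = 88/100 = 0.8800
FA = 22/100 = 0.2200
Φ⁻¹(H) = 1.1750
Φ⁻¹(FA) = -0.7722
c = −½·[z(H) + z(FA)] = −0.5 × (1.1750 + (-0.7722)) = -0.2014

c = -0.201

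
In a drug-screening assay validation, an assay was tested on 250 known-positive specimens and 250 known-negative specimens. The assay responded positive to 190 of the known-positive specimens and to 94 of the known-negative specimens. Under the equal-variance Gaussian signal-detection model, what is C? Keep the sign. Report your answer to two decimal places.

C = -0.20

H = 190/250 = 0.7600
FA = 94/250 = 0.3760
z(H) = z(0.7600) = 0.7063
z(FA) = z(0.3760) = -0.3160
c = −½·[z(H) + z(FA)] = −0.5 × (0.7063 + (-0.3160)) = -0.19515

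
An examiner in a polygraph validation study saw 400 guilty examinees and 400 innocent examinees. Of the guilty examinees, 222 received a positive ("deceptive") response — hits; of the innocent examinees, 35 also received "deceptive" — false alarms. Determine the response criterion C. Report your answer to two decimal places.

H = 222/400 = 0.5550
FA = 35/400 = 0.0875
Φ⁻¹(H) = Φ⁻¹(0.5550) = 0.1383
Φ⁻¹(FA) = Φ⁻¹(0.0875) = -1.3563
c = −½·[z(H) + z(FA)] = −0.5 × (0.1383 + (-1.3563)) = 0.6090
c > 0: the examiner has a conservative response bias.

C = 0.61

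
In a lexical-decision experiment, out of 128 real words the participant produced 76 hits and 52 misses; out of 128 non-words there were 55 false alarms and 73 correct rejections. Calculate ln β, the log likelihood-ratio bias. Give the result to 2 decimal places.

ln β = -0.01

H = 76/128 = 0.5938
FA = 55/128 = 0.4297
z(H) = z(0.5938) = 0.237
z(FA) = z(0.4297) = -0.177
ln β = −½·[z(H)² − z(FA)²] = −0.5 × (0.056 − 0.031) = -0.0125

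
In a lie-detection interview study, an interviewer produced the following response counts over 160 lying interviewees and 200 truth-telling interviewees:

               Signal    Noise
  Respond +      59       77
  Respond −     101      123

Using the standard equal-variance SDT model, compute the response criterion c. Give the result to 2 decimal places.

H = 59/160 = 0.3688
FA = 77/200 = 0.3850
z(H) = -0.3350
z(FA) = -0.2924
c = −½·[z(H) + z(FA)] = −0.5 × (-0.3350 + (-0.2924)) = 0.3137

c = 0.31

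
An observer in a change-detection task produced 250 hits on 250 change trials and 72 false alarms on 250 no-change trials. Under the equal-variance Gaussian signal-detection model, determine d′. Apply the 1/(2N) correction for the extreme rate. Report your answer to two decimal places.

d′ = 3.44

The hit rate is 250/250 = 1, so apply the 1/(2N) correction: H → 1 − 1/(2·250) = 0.99800.
z(H) = z(0.99800) = 2.878
z(FA) = z(0.28800) = -0.559
d' = 2.878 − (-0.559) = 3.437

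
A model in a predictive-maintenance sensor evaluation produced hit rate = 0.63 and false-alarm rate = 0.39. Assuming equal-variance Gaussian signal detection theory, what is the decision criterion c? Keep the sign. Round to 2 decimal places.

z(H) = 0.3319
z(FA) = -0.2793
c = −½·[z(H) + z(FA)] = −0.5 × (0.3319 + (-0.2793)) = -0.0263

c = -0.03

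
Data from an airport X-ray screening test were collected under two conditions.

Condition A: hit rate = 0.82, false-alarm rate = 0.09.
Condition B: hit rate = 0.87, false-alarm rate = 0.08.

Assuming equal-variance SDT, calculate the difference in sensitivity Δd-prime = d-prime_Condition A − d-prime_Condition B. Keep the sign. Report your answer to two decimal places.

Condition A: z(0.82) = 0.915, z(0.09) = -1.341, d' = 2.256
Condition B: z(0.87) = 1.126, z(0.08) = -1.405, d' = 2.531
Δd' = d'_Condition A − d'_Condition B = 2.256 − 2.531 = -0.275
Condition B has the higher sensitivity.

Δd-prime = -0.28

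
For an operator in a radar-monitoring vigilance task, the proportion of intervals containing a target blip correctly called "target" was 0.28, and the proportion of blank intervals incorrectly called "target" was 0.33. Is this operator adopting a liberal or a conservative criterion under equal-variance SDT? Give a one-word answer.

conservative

z(H) = -0.583, z(FA) = -0.440
c = −½·(z(H) + z(FA)) = 0.5115
c > 0 → conservative criterion (biased toward responding “no”).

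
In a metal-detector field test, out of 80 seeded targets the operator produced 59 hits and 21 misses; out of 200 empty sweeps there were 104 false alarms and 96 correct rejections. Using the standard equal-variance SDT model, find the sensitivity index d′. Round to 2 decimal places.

H = 59/80 = 0.7375
FA = 104/200 = 0.5200
z(H) = 0.6357
z(FA) = 0.0502
d' = z(H) − z(FA) = 0.6357 − 0.0502 = 0.5855

d′ = 0.59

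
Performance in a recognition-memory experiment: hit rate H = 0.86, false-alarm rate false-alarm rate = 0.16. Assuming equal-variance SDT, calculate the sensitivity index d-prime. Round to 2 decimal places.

d-prime = 2.07

z(0.86) = 1.080, z(0.16) = -0.994
d' = z(H) − z(FA) = 1.080 − (-0.994) = 2.074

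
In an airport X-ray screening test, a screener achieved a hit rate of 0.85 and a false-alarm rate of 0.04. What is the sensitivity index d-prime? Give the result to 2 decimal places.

z(H) = 1.0364
z(FA) = -1.7507
d' = z(H) − z(FA) = 1.0364 − (-1.7507) = 2.7871

d-prime = 2.79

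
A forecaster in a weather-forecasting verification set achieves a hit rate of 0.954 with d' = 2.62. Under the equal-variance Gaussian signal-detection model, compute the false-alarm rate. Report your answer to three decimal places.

z(hit rate) = z(0.954) = 1.6849
z(FA) = z(H) − d' = 1.6849 − 2.62 = -0.9351
false-alarm rate = Φ(-0.9351) = 0.1749

false-alarm rate = 0.175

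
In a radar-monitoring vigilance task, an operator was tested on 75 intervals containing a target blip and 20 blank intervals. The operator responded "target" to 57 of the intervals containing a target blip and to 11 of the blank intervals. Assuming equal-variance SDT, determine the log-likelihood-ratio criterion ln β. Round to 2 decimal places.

ln β = -0.24

H = 57/75 = 0.7600
FA = 11/20 = 0.5500
z(0.7600) = 0.706, z(0.5500) = 0.126
ln β = −½·[z(H)² − z(FA)²] = −0.5 × (0.498 − 0.016) = -0.241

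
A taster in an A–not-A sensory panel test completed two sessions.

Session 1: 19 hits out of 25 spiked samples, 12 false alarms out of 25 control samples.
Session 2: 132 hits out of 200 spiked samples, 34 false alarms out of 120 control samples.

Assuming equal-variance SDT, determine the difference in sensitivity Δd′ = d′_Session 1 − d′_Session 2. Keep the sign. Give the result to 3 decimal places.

Δd′ = -0.229

Session 1: z(0.7600) = 0.7063, z(0.4800) = -0.0502, d' = 0.7565
Session 2: z(0.6600) = 0.4125, z(0.2833) = -0.5731, d' = 0.9856
Δd' = d'_Session 1 − d'_Session 2 = 0.7565 − 0.9856 = -0.2291
Session 2 has the higher sensitivity.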